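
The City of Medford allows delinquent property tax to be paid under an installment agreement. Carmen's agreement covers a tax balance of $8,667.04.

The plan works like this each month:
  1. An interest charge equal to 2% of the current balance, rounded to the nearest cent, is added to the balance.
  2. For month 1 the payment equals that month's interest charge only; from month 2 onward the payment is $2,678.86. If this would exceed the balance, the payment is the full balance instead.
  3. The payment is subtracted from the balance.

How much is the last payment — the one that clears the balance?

$1,019.13

Month 1: $8,667.04 +$173.34 interest = $8,840.38; pay $173.34 → $8,667.04
Month 2: $8,667.04 +$173.34 interest = $8,840.38; pay $2,678.86 → $6,161.52
Month 3: $6,161.52 +$123.23 interest = $6,284.75; pay $2,678.86 → $3,605.89
Month 4: $3,605.89 +$72.12 interest = $3,678.01; pay $2,678.86 → $999.15
Month 5: $999.15 +$19.98 interest = $1,019.13; pay $1,019.13 → $0.00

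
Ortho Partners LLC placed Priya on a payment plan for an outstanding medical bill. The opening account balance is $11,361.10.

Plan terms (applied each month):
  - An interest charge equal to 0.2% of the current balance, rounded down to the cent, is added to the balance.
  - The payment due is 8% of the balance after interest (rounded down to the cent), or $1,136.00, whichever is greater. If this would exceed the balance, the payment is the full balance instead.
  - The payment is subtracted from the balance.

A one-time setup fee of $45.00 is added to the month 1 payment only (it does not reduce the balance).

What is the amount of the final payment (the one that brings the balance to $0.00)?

$127.79

Month 1: opening $11,361.10; interest $22.72 → $11,383.82; payment $1,136.00 (+ $45.00 fee); balance $10,247.82
Month 2: opening $10,247.82; interest $20.49 → $10,268.31; payment $1,136.00; balance $9,132.31
Month 3: opening $9,132.31; interest $18.26 → $9,150.57; payment $1,136.00; balance $8,014.57
Month 4: opening $8,014.57; interest $16.02 → $8,030.59; payment $1,136.00; balance $6,894.59
Month 5: opening $6,894.59; interest $13.78 → $6,908.37; payment $1,136.00; balance $5,772.37
Month 6: opening $5,772.37; interest $11.54 → $5,783.91; payment $1,136.00; balance $4,647.91
Month 7: opening $4,647.91; interest $9.29 → $4,657.20; payment $1,136.00; balance $3,521.20
Month 8: opening $3,521.20; interest $7.04 → $3,528.24; payment $1,136.00; balance $2,392.24
Month 9: opening $2,392.24; interest $4.78 → $2,397.02; payment $1,136.00; balance $1,261.02
Month 10: opening $1,261.02; interest $2.52 → $1,263.54; payment $1,136.00; balance $127.54
Month 11: opening $127.54; interest $0.25 → $127.79; payment $127.79; balance $0.00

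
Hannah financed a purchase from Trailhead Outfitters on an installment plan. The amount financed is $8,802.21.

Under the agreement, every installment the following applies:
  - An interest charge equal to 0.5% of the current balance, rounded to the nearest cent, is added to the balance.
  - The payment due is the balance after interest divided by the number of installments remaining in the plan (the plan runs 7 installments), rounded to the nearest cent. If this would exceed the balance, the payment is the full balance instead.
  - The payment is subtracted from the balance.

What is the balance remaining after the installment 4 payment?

$3,848.39

Installment 1: $8,802.21 +$44.01 interest = $8,846.22; pay $1,263.75 → $7,582.47
Installment 2: $7,582.47 +$37.91 interest = $7,620.38; pay $1,270.06 → $6,350.32
Installment 3: $6,350.32 +$31.75 interest = $6,382.07; pay $1,276.41 → $5,105.66
Installment 4: $5,105.66 +$25.53 interest = $5,131.19; pay $1,282.80 → $3,848.39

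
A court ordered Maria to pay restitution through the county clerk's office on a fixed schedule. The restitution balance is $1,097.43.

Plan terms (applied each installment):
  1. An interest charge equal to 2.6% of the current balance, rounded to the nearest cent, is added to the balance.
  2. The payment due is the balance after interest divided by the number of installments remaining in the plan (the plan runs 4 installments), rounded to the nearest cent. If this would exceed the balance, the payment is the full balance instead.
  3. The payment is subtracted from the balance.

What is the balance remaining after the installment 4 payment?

Installment 1: $1,097.43 +$28.53 interest = $1,125.96; pay $281.49 → $844.47
Installment 2: $844.47 +$21.96 interest = $866.43; pay $288.81 → $577.62
Installment 3: $577.62 +$15.02 interest = $592.64; pay $296.32 → $296.32
Installment 4: $296.32 +$7.70 interest = $304.02; pay $304.02 → $0.00

$0.00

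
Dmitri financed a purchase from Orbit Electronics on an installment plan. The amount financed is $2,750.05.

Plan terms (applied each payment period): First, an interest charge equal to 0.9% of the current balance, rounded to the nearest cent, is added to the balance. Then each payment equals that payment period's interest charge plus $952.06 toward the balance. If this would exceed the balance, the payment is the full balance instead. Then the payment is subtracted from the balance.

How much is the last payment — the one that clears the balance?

# | Opening | Interest | Payment | End bal
1 | $2,750.05 | $24.75 | $976.81 | $1,797.99
2 | $1,797.99 | $16.18 | $968.24 | $845.93
3 | $845.93 | $7.61 | $853.54 | $0.00

$853.54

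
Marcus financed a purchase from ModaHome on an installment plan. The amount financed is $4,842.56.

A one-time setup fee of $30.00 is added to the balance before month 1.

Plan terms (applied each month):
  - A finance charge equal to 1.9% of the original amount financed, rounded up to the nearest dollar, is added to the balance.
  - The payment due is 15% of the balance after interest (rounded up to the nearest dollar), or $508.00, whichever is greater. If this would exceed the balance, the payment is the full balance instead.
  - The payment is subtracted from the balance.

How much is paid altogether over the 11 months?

$5,895.56

# | Opening | Interest | Payment | End bal
1 | $4,872.56 | $93.00 | $745.00 | $4,220.56
2 | $4,220.56 | $93.00 | $648.00 | $3,665.56
3 | $3,665.56 | $93.00 | $564.00 | $3,194.56
4 | $3,194.56 | $93.00 | $508.00 | $2,779.56
5 | $2,779.56 | $93.00 | $508.00 | $2,364.56
6 | $2,364.56 | $93.00 | $508.00 | $1,949.56
7 | $1,949.56 | $93.00 | $508.00 | $1,534.56
8 | $1,534.56 | $93.00 | $508.00 | $1,119.56
9 | $1,119.56 | $93.00 | $508.00 | $704.56
10 | $704.56 | $93.00 | $508.00 | $289.56
11 | $289.56 | $93.00 | $382.56 | $0.00
Total paid: $5,895.56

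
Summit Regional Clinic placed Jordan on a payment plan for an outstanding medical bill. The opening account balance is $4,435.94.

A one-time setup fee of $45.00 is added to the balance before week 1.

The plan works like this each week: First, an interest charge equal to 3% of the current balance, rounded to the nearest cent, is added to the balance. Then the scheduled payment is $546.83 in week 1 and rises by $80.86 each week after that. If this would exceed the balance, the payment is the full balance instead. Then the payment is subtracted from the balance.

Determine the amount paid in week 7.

$567.38

Week 1: opening $4,480.94; interest $134.43 → $4,615.37; payment $546.83; balance $4,068.54
Week 2: opening $4,068.54; interest $122.06 → $4,190.60; payment $627.69; balance $3,562.91
Week 3: opening $3,562.91; interest $106.89 → $3,669.80; payment $708.55; balance $2,961.25
Week 4: opening $2,961.25; interest $88.84 → $3,050.09; payment $789.41; balance $2,260.68
Week 5: opening $2,260.68; interest $67.82 → $2,328.50; payment $870.27; balance $1,458.23
Week 6: opening $1,458.23; interest $43.75 → $1,501.98; payment $951.13; balance $550.85
Week 7: opening $550.85; interest $16.53 → $567.38; payment $567.38; balance $0.00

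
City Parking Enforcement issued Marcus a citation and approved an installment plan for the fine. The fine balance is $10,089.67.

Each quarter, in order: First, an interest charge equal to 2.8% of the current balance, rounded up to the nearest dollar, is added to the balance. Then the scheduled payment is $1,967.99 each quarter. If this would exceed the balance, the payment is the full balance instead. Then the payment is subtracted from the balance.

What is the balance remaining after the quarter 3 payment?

Quarter 1: $10,089.67 +$283.00 interest = $10,372.67; pay $1,967.99 → $8,404.68
Quarter 2: $8,404.68 +$236.00 interest = $8,640.68; pay $1,967.99 → $6,672.69
Quarter 3: $6,672.69 +$187.00 interest = $6,859.69; pay $1,967.99 → $4,891.70

$4,891.70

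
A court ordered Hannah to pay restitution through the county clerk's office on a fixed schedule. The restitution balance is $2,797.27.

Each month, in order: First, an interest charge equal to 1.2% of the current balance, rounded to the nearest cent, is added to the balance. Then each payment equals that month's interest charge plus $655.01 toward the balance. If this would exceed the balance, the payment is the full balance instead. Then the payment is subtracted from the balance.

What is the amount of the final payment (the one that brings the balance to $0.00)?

Month 1: opening $2,797.27; interest $33.57 → $2,830.84; payment $688.58; balance $2,142.26
Month 2: opening $2,142.26; interest $25.71 → $2,167.97; payment $680.72; balance $1,487.25
Month 3: opening $1,487.25; interest $17.85 → $1,505.10; payment $672.86; balance $832.24
Month 4: opening $832.24; interest $9.99 → $842.23; payment $665.00; balance $177.23
Month 5: opening $177.23; interest $2.13 → $179.36; payment $179.36; balance $0.00

$179.36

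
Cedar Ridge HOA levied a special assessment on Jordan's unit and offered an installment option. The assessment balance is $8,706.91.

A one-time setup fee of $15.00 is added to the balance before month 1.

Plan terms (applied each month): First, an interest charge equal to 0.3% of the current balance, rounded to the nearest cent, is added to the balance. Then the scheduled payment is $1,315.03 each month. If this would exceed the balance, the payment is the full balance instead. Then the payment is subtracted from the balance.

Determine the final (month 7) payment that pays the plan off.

Month 1: opening $8,721.91; interest $26.17 → $8,748.08; payment $1,315.03; balance $7,433.05
Month 2: opening $7,433.05; interest $22.30 → $7,455.35; payment $1,315.03; balance $6,140.32
Month 3: opening $6,140.32; interest $18.42 → $6,158.74; payment $1,315.03; balance $4,843.71
Month 4: opening $4,843.71; interest $14.53 → $4,858.24; payment $1,315.03; balance $3,543.21
Month 5: opening $3,543.21; interest $10.63 → $3,553.84; payment $1,315.03; balance $2,238.81
Month 6: opening $2,238.81; interest $6.72 → $2,245.53; payment $1,315.03; balance $930.50
Month 7: opening $930.50; interest $2.79 → $933.29; payment $933.29; balance $0.00

$933.29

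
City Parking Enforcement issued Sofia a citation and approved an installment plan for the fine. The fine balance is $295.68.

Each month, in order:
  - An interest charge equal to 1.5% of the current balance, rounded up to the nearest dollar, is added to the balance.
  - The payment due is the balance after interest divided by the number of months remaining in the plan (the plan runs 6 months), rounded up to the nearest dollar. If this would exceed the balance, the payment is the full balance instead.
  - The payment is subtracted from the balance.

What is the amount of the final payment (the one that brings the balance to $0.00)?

$53.68

# | Opening | Interest | Payment | End bal
1 | $295.68 | $5.00 | $51.00 | $249.68
2 | $249.68 | $4.00 | $51.00 | $202.68
3 | $202.68 | $4.00 | $52.00 | $154.68
4 | $154.68 | $3.00 | $53.00 | $104.68
5 | $104.68 | $2.00 | $54.00 | $52.68
6 | $52.68 | $1.00 | $53.68 | $0.00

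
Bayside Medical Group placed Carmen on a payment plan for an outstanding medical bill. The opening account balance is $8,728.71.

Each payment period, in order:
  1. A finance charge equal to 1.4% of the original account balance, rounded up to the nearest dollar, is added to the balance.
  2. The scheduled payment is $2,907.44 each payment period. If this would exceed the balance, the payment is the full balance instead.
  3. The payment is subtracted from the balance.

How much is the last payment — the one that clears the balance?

$498.39

Payment period 1: opening $8,728.71; interest $123.00 → $8,851.71; payment $2,907.44; balance $5,944.27
Payment period 2: opening $5,944.27; interest $123.00 → $6,067.27; payment $2,907.44; balance $3,159.83
Payment period 3: opening $3,159.83; interest $123.00 → $3,282.83; payment $2,907.44; balance $375.39
Payment period 4: opening $375.39; interest $123.00 → $498.39; payment $498.39; balance $0.00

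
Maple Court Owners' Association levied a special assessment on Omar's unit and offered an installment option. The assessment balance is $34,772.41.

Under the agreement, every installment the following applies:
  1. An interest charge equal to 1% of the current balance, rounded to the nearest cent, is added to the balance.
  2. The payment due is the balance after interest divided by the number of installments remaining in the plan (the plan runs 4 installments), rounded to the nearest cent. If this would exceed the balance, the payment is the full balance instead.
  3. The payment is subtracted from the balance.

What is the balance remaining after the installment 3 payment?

$8,956.51

Installment 1: opening $34,772.41; interest $347.72 → $35,120.13; payment $8,780.03; balance $26,340.10
Installment 2: opening $26,340.10; interest $263.40 → $26,603.50; payment $8,867.83; balance $17,735.67
Installment 3: opening $17,735.67; interest $177.36 → $17,913.03; payment $8,956.52; balance $8,956.51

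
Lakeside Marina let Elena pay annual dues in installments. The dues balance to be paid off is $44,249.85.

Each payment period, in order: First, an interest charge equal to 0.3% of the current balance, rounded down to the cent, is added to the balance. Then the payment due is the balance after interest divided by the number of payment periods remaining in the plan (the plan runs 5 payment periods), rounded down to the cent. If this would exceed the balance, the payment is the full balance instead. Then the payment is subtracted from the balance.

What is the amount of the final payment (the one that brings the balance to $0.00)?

$8,983.51

Payment period 1: $44,249.85 +$132.74 interest = $44,382.59; pay $8,876.51 → $35,506.08
Payment period 2: $35,506.08 +$106.51 interest = $35,612.59; pay $8,903.14 → $26,709.45
Payment period 3: $26,709.45 +$80.12 interest = $26,789.57; pay $8,929.85 → $17,859.72
Payment period 4: $17,859.72 +$53.57 interest = $17,913.29; pay $8,956.64 → $8,956.65
Payment period 5: $8,956.65 +$26.86 interest = $8,983.51; pay $8,983.51 → $0.00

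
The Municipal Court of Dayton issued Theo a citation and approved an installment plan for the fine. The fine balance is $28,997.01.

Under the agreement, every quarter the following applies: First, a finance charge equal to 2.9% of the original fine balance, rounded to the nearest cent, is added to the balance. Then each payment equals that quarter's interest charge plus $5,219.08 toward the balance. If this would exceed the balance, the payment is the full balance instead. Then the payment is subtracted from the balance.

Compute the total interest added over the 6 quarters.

# | Opening | Interest | Payment | End bal
1 | $28,997.01 | $840.91 | $6,059.99 | $23,777.93
2 | $23,777.93 | $840.91 | $6,059.99 | $18,558.85
3 | $18,558.85 | $840.91 | $6,059.99 | $13,339.77
4 | $13,339.77 | $840.91 | $6,059.99 | $8,120.69
5 | $8,120.69 | $840.91 | $6,059.99 | $2,901.61
6 | $2,901.61 | $840.91 | $3,742.52 | $0.00
Total interest: $840.91 + $840.91 + $840.91 + $840.91 + $840.91 + $840.91 = $5,045.46

$5,045.46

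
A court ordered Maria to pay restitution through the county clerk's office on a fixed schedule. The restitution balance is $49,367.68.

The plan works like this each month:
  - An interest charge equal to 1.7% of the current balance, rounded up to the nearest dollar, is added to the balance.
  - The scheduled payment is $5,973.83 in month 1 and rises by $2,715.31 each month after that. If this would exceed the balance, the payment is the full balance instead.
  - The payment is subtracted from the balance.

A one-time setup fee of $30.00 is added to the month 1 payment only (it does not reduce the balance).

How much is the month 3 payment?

$11,404.45

Month 1: opening $49,367.68; interest $840.00 → $50,207.68; payment $5,973.83 (+ $30.00 fee); balance $44,233.85
Month 2: opening $44,233.85; interest $752.00 → $44,985.85; payment $8,689.14; balance $36,296.71
Month 3: opening $36,296.71; interest $618.00 → $36,914.71; payment $11,404.45; balance $25,510.26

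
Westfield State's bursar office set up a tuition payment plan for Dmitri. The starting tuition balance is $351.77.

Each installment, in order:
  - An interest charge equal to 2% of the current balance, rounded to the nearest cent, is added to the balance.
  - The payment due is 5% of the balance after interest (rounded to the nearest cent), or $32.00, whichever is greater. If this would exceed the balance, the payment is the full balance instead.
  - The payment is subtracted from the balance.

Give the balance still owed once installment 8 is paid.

$137.52

Installment 1: opening $351.77; interest $7.04 → $358.81; payment $32.00; balance $326.81
Installment 2: opening $326.81; interest $6.54 → $333.35; payment $32.00; balance $301.35
Installment 3: opening $301.35; interest $6.03 → $307.38; payment $32.00; balance $275.38
Installment 4: opening $275.38; interest $5.51 → $280.89; payment $32.00; balance $248.89
Installment 5: opening $248.89; interest $4.98 → $253.87; payment $32.00; balance $221.87
Installment 6: opening $221.87; interest $4.44 → $226.31; payment $32.00; balance $194.31
Installment 7: opening $194.31; interest $3.89 → $198.20; payment $32.00; balance $166.20
Installment 8: opening $166.20; interest $3.32 → $169.52; payment $32.00; balance $137.52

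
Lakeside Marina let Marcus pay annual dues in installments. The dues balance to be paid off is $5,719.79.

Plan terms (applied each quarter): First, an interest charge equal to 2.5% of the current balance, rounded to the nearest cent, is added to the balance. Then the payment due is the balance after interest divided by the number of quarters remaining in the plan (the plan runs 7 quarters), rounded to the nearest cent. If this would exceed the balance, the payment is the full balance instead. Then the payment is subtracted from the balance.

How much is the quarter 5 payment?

Quarter 1: opening $5,719.79; interest $142.99 → $5,862.78; payment $837.54; balance $5,025.24
Quarter 2: opening $5,025.24; interest $125.63 → $5,150.87; payment $858.48; balance $4,292.39
Quarter 3: opening $4,292.39; interest $107.31 → $4,399.70; payment $879.94; balance $3,519.76
Quarter 4: opening $3,519.76; interest $87.99 → $3,607.75; payment $901.94; balance $2,705.81
Quarter 5: opening $2,705.81; interest $67.65 → $2,773.46; payment $924.49; balance $1,848.97

$924.49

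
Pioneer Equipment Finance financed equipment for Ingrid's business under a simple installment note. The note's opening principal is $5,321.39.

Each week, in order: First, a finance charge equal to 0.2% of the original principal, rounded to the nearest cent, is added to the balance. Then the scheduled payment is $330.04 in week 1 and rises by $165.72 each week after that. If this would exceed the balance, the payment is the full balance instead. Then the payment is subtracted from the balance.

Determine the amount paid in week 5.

$992.92

Week 1: $5,321.39 +$10.64 interest = $5,332.03; pay $330.04 → $5,001.99
Week 2: $5,001.99 +$10.64 interest = $5,012.63; pay $495.76 → $4,516.87
Week 3: $4,516.87 +$10.64 interest = $4,527.51; pay $661.48 → $3,866.03
Week 4: $3,866.03 +$10.64 interest = $3,876.67; pay $827.20 → $3,049.47
Week 5: $3,049.47 +$10.64 interest = $3,060.11; pay $992.92 → $2,067.19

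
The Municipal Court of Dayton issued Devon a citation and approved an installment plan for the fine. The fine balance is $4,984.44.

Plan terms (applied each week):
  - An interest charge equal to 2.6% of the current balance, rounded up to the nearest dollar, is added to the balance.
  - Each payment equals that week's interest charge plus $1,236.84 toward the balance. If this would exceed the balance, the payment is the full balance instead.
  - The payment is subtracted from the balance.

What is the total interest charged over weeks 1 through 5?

$329.00

# | Opening | Interest | Payment | End bal
1 | $4,984.44 | $130.00 | $1,366.84 | $3,747.60
2 | $3,747.60 | $98.00 | $1,334.84 | $2,510.76
3 | $2,510.76 | $66.00 | $1,302.84 | $1,273.92
4 | $1,273.92 | $34.00 | $1,270.84 | $37.08
5 | $37.08 | $1.00 | $38.08 | $0.00
Total interest: $130.00 + $98.00 + $66.00 + $34.00 + $1.00 = $329.00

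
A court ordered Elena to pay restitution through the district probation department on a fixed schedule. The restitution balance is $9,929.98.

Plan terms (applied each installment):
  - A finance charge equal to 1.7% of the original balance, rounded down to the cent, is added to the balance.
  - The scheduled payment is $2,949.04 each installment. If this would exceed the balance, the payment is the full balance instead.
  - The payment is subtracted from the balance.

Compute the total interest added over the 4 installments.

Installment 1: opening $9,929.98; interest $168.80 → $10,098.78; payment $2,949.04; balance $7,149.74
Installment 2: opening $7,149.74; interest $168.80 → $7,318.54; payment $2,949.04; balance $4,369.50
Installment 3: opening $4,369.50; interest $168.80 → $4,538.30; payment $2,949.04; balance $1,589.26
Installment 4: opening $1,589.26; interest $168.80 → $1,758.06; payment $1,758.06; balance $0.00
Total interest: $168.80 + $168.80 + $168.80 + $168.80 = $675.20

$675.20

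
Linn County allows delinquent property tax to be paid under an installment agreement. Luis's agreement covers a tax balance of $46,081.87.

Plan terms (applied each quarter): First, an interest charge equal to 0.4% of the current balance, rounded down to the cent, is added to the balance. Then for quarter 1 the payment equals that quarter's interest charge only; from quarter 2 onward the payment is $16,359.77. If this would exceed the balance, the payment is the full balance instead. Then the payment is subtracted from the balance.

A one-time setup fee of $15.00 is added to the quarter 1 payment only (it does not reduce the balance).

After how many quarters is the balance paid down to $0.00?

Quarter 1: opening $46,081.87; interest $184.32 → $46,266.19; payment $184.32 (+ $15.00 fee); balance $46,081.87
Quarter 2: opening $46,081.87; interest $184.32 → $46,266.19; payment $16,359.77; balance $29,906.42
Quarter 3: opening $29,906.42; interest $119.62 → $30,026.04; payment $16,359.77; balance $13,666.27
Quarter 4: opening $13,666.27; interest $54.66 → $13,720.93; payment $13,720.93; balance $0.00
Balance reaches $0.00 in quarter 4.

4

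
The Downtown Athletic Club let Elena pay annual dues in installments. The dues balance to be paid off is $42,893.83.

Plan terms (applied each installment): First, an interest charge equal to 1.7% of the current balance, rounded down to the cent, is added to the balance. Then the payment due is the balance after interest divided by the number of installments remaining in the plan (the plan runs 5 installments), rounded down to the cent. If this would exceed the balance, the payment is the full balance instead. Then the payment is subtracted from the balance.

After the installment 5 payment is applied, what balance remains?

Installment 1: opening $42,893.83; interest $729.19 → $43,623.02; payment $8,724.60; balance $34,898.42
Installment 2: opening $34,898.42; interest $593.27 → $35,491.69; payment $8,872.92; balance $26,618.77
Installment 3: opening $26,618.77; interest $452.51 → $27,071.28; payment $9,023.76; balance $18,047.52
Installment 4: opening $18,047.52; interest $306.80 → $18,354.32; payment $9,177.16; balance $9,177.16
Installment 5: opening $9,177.16; interest $156.01 → $9,333.17; payment $9,333.17; balance $0.00

$0.00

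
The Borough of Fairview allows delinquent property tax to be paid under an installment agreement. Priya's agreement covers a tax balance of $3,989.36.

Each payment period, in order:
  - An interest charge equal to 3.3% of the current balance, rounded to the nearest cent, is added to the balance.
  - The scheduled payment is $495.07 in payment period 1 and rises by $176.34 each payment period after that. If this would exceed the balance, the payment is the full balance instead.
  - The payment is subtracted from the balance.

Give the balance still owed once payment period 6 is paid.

Payment period 1: $3,989.36 +$131.65 interest = $4,121.01; pay $495.07 → $3,625.94
Payment period 2: $3,625.94 +$119.66 interest = $3,745.60; pay $671.41 → $3,074.19
Payment period 3: $3,074.19 +$101.45 interest = $3,175.64; pay $847.75 → $2,327.89
Payment period 4: $2,327.89 +$76.82 interest = $2,404.71; pay $1,024.09 → $1,380.62
Payment period 5: $1,380.62 +$45.56 interest = $1,426.18; pay $1,200.43 → $225.75
Payment period 6: $225.75 +$7.45 interest = $233.20; pay $233.20 → $0.00

$0.00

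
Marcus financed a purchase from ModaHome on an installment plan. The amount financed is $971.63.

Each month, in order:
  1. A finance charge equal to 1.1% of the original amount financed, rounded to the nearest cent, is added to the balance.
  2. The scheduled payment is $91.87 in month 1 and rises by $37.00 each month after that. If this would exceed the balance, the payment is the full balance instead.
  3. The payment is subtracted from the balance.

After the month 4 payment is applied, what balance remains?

$424.91

Month 1: opening $971.63; interest $10.69 → $982.32; payment $91.87; balance $890.45
Month 2: opening $890.45; interest $10.69 → $901.14; payment $128.87; balance $772.27
Month 3: opening $772.27; interest $10.69 → $782.96; payment $165.87; balance $617.09
Month 4: opening $617.09; interest $10.69 → $627.78; payment $202.87; balance $424.91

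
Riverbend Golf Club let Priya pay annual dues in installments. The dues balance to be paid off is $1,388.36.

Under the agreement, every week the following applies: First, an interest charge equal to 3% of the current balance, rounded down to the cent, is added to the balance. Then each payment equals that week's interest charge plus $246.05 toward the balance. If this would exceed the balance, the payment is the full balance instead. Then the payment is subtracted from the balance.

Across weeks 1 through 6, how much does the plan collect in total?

$1,527.51

Week 1: opening $1,388.36; interest $41.65 → $1,430.01; payment $287.70; balance $1,142.31
Week 2: opening $1,142.31; interest $34.26 → $1,176.57; payment $280.31; balance $896.26
Week 3: opening $896.26; interest $26.88 → $923.14; payment $272.93; balance $650.21
Week 4: opening $650.21; interest $19.50 → $669.71; payment $265.55; balance $404.16
Week 5: opening $404.16; interest $12.12 → $416.28; payment $258.17; balance $158.11
Week 6: opening $158.11; interest $4.74 → $162.85; payment $162.85; balance $0.00
Total paid: $1,527.51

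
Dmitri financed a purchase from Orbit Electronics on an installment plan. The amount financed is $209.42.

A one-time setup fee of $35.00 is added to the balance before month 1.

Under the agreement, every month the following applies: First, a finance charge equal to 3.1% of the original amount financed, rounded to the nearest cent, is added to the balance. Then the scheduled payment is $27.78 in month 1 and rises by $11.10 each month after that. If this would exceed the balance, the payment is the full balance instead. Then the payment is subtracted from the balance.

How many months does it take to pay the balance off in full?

# | Opening | Interest | Payment | End bal
1 | $244.42 | $6.49 | $27.78 | $223.13
2 | $223.13 | $6.49 | $38.88 | $190.74
3 | $190.74 | $6.49 | $49.98 | $147.25
4 | $147.25 | $6.49 | $61.08 | $92.66
5 | $92.66 | $6.49 | $72.18 | $26.97
6 | $26.97 | $6.49 | $33.46 | $0.00
Balance reaches $0.00 in month 6.

6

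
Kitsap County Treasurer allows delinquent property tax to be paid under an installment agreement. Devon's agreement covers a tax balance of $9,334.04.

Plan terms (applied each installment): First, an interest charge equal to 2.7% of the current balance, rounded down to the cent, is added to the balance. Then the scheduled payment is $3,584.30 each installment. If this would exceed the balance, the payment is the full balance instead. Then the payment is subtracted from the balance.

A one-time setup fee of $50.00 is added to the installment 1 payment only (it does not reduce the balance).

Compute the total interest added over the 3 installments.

$483.69

Installment 1: $9,334.04 +$252.01 interest = $9,586.05; pay $3,584.30 (+ $50.00 fee) → $6,001.75
Installment 2: $6,001.75 +$162.04 interest = $6,163.79; pay $3,584.30 → $2,579.49
Installment 3: $2,579.49 +$69.64 interest = $2,649.13; pay $2,649.13 → $0.00
Total interest: $252.01 + $162.04 + $69.64 = $483.69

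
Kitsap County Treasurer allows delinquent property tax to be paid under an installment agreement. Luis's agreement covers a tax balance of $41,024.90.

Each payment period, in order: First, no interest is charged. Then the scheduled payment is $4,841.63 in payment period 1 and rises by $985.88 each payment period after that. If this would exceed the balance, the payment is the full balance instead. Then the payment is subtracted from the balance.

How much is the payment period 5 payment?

Payment period 1: opening $41,024.90; payment $4,841.63; balance $36,183.27
Payment period 2: opening $36,183.27; payment $5,827.51; balance $30,355.76
Payment period 3: opening $30,355.76; payment $6,813.39; balance $23,542.37
Payment period 4: opening $23,542.37; payment $7,799.27; balance $15,743.10
Payment period 5: opening $15,743.10; payment $8,785.15; balance $6,957.95

$8,785.15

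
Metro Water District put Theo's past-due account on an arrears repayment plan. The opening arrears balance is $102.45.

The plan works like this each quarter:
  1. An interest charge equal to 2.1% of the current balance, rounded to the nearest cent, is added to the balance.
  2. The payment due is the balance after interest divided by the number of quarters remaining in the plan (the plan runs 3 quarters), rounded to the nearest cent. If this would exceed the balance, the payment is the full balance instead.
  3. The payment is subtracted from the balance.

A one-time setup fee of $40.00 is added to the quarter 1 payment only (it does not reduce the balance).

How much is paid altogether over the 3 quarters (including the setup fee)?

Quarter 1: opening $102.45; interest $2.15 → $104.60; payment $34.87 (+ $40.00 fee); balance $69.73
Quarter 2: opening $69.73; interest $1.46 → $71.19; payment $35.60; balance $35.59
Quarter 3: opening $35.59; interest $0.75 → $36.34; payment $36.34; balance $0.00
Total paid: $146.81

$146.81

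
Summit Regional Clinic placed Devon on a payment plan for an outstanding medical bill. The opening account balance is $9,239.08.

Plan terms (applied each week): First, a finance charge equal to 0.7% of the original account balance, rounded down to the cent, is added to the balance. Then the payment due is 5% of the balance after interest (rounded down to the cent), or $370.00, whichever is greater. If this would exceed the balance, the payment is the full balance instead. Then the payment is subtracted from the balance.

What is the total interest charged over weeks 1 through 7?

# | Opening | Interest | Payment | End bal
1 | $9,239.08 | $64.67 | $465.18 | $8,838.57
2 | $8,838.57 | $64.67 | $445.16 | $8,458.08
3 | $8,458.08 | $64.67 | $426.13 | $8,096.62
4 | $8,096.62 | $64.67 | $408.06 | $7,753.23
5 | $7,753.23 | $64.67 | $390.89 | $7,427.01
6 | $7,427.01 | $64.67 | $374.58 | $7,117.10
7 | $7,117.10 | $64.67 | $370.00 | $6,811.77
Total interest: $64.67 + $64.67 + $64.67 + $64.67 + $64.67 + $64.67 + $64.67 = $452.69

$452.69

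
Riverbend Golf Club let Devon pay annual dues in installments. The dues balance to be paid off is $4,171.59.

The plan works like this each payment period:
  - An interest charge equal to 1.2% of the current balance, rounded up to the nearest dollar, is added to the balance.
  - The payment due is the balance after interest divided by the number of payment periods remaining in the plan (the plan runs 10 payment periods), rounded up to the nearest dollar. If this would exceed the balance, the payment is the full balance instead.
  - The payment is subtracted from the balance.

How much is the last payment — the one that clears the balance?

Payment period 1: $4,171.59 +$51.00 interest = $4,222.59; pay $423.00 → $3,799.59
Payment period 2: $3,799.59 +$46.00 interest = $3,845.59; pay $428.00 → $3,417.59
Payment period 3: $3,417.59 +$42.00 interest = $3,459.59; pay $433.00 → $3,026.59
Payment period 4: $3,026.59 +$37.00 interest = $3,063.59; pay $438.00 → $2,625.59
Payment period 5: $2,625.59 +$32.00 interest = $2,657.59; pay $443.00 → $2,214.59
Payment period 6: $2,214.59 +$27.00 interest = $2,241.59; pay $449.00 → $1,792.59
Payment period 7: $1,792.59 +$22.00 interest = $1,814.59; pay $454.00 → $1,360.59
Payment period 8: $1,360.59 +$17.00 interest = $1,377.59; pay $460.00 → $917.59
Payment period 9: $917.59 +$12.00 interest = $929.59; pay $465.00 → $464.59
Payment period 10: $464.59 +$6.00 interest = $470.59; pay $470.59 → $0.00

$470.59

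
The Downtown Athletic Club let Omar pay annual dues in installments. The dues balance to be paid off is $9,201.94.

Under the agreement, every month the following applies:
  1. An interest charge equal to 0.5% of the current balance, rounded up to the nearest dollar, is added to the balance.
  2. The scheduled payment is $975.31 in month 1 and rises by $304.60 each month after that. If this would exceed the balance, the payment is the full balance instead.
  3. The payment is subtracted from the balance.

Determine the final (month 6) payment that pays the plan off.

Month 1: opening $9,201.94; interest $47.00 → $9,248.94; payment $975.31; balance $8,273.63
Month 2: opening $8,273.63; interest $42.00 → $8,315.63; payment $1,279.91; balance $7,035.72
Month 3: opening $7,035.72; interest $36.00 → $7,071.72; payment $1,584.51; balance $5,487.21
Month 4: opening $5,487.21; interest $28.00 → $5,515.21; payment $1,889.11; balance $3,626.10
Month 5: opening $3,626.10; interest $19.00 → $3,645.10; payment $2,193.71; balance $1,451.39
Month 6: opening $1,451.39; interest $8.00 → $1,459.39; payment $1,459.39; balance $0.00

$1,459.39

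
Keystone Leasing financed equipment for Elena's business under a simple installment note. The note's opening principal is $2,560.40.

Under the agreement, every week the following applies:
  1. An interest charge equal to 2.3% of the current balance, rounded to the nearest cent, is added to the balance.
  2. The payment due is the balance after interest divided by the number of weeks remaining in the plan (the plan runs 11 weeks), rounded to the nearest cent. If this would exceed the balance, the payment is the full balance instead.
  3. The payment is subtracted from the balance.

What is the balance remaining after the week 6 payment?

Week 1: opening $2,560.40; interest $58.89 → $2,619.29; payment $238.12; balance $2,381.17
Week 2: opening $2,381.17; interest $54.77 → $2,435.94; payment $243.59; balance $2,192.35
Week 3: opening $2,192.35; interest $50.42 → $2,242.77; payment $249.20; balance $1,993.57
Week 4: opening $1,993.57; interest $45.85 → $2,039.42; payment $254.93; balance $1,784.49
Week 5: opening $1,784.49; interest $41.04 → $1,825.53; payment $260.79; balance $1,564.74
Week 6: opening $1,564.74; interest $35.99 → $1,600.73; payment $266.79; balance $1,333.94

$1,333.94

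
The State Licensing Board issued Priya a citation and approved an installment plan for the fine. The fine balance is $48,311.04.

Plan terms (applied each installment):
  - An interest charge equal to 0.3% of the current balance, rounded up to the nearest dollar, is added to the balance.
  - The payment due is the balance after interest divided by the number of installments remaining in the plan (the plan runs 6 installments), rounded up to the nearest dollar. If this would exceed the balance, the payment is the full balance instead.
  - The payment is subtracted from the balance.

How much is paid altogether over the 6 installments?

Installment 1: opening $48,311.04; interest $145.00 → $48,456.04; payment $8,077.00; balance $40,379.04
Installment 2: opening $40,379.04; interest $122.00 → $40,501.04; payment $8,101.00; balance $32,400.04
Installment 3: opening $32,400.04; interest $98.00 → $32,498.04; payment $8,125.00; balance $24,373.04
Installment 4: opening $24,373.04; interest $74.00 → $24,447.04; payment $8,150.00; balance $16,297.04
Installment 5: opening $16,297.04; interest $49.00 → $16,346.04; payment $8,174.00; balance $8,172.04
Installment 6: opening $8,172.04; interest $25.00 → $8,197.04; payment $8,197.04; balance $0.00
Total paid: $48,824.04

$48,824.04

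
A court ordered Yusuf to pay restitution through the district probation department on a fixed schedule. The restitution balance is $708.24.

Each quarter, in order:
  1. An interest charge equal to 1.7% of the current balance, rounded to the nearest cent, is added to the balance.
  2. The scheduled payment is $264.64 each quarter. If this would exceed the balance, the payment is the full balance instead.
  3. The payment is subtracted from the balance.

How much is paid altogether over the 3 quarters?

# | Opening | Interest | Payment | End bal
1 | $708.24 | $12.04 | $264.64 | $455.64
2 | $455.64 | $7.75 | $264.64 | $198.75
3 | $198.75 | $3.38 | $202.13 | $0.00
Total paid: $731.41

$731.41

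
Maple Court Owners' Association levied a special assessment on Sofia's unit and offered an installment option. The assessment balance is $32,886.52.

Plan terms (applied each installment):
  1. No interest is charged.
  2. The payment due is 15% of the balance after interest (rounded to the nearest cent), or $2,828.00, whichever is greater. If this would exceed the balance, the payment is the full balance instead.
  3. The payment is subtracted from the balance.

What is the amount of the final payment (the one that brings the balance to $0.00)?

Installment 1: $32,886.52 − $4,932.98 → $27,953.54
Installment 2: $27,953.54 − $4,193.03 → $23,760.51
Installment 3: $23,760.51 − $3,564.08 → $20,196.43
Installment 4: $20,196.43 − $3,029.46 → $17,166.97
Installment 5: $17,166.97 − $2,828.00 → $14,338.97
Installment 6: $14,338.97 − $2,828.00 → $11,510.97
Installment 7: $11,510.97 − $2,828.00 → $8,682.97
Installment 8: $8,682.97 − $2,828.00 → $5,854.97
Installment 9: $5,854.97 − $2,828.00 → $3,026.97
Installment 10: $3,026.97 − $2,828.00 → $198.97
Installment 11: $198.97 − $198.97 → $0.00

$198.97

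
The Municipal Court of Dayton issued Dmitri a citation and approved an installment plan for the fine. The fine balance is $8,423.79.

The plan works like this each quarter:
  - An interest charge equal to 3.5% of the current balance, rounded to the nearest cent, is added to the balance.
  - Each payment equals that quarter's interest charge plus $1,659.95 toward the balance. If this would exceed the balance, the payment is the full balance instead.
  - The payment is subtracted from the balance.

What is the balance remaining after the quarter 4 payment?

Quarter 1: opening $8,423.79; interest $294.83 → $8,718.62; payment $1,954.78; balance $6,763.84
Quarter 2: opening $6,763.84; interest $236.73 → $7,000.57; payment $1,896.68; balance $5,103.89
Quarter 3: opening $5,103.89; interest $178.64 → $5,282.53; payment $1,838.59; balance $3,443.94
Quarter 4: opening $3,443.94; interest $120.54 → $3,564.48; payment $1,780.49; balance $1,783.99

$1,783.99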